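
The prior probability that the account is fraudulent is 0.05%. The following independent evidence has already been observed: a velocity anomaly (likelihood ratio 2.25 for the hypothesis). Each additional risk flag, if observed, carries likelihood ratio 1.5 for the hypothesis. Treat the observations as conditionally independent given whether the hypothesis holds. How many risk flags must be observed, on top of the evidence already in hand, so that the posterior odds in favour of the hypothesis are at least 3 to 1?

Prior odds = 0.0005/0.9995 = 1/1999.
Bayes factor of the evidence already in hand = 2.25.
Odds after that evidence = (1/1999) × 2.25 = 9/7996.
Target odds = 3.
Need 1.5ⁿ ≥ 3 ÷ (9/7996) = 7996/3.
1.5¹⁹ ≈2216.84 falls short of 7996/3 but 1.5²⁰ ≈3325.26 reaches it, so n = 20.

20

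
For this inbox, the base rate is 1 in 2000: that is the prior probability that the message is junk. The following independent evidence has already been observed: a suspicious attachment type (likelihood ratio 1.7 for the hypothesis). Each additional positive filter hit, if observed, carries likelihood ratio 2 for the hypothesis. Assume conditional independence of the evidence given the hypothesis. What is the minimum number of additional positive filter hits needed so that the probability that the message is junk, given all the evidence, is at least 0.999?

Prior odds = 0.0005/0.9995 = 1/1999.
Bayes factor of the evidence already in hand = 1.7.
Odds after that evidence = (1/1999) × 1.7 = 17/19990.
Target odds = 0.999/0.001 = 999.
Need 2ⁿ ≥ 999 ÷ (17/19990) = 19970010/17.
2²⁰ = 1048576 falls short of 19970010/17 but 2²¹ = 2097152 reaches it, so n = 21.

21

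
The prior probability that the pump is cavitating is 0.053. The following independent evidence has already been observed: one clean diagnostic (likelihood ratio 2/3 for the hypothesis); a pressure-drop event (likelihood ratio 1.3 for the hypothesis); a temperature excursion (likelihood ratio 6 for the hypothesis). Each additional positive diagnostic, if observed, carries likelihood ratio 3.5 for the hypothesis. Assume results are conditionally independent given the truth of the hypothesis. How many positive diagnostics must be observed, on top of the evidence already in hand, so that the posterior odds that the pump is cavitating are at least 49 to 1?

5

Prior odds = 0.053/0.947 = 53/947.
Combined Bayes factor of the evidence already in hand = (2/3) × 1.3 × 6 = 5.2.
Odds after that evidence = (53/947) × 5.2 = 1378/4735.
Target odds = 49.
Need 3.5ⁿ ≥ 49 ÷ (1378/4735) = 232015/1378.
3.5⁴ = 150.0625 falls short of 232015/1378 but 3.5⁵ = 525.21875 reaches it, so n = 5.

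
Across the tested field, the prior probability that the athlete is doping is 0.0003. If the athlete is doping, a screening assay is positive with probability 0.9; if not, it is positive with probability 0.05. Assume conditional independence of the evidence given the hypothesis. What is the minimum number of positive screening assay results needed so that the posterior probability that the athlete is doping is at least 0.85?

4

Prior odds: 0.0003 ÷ 0.9997 = 3/9997.
Likelihood ratio of a positive = 0.9/0.05 = 18.
Target odds: 0.85 ÷ 0.15 = 17/3.
Need (3/9997) × 18ⁿ ≥ 17/3, i.e. 18ⁿ ≥ 169949/9.
18³ = 5832 falls short of 169949/9 but 18⁴ = 104976 reaches it, so n = 4.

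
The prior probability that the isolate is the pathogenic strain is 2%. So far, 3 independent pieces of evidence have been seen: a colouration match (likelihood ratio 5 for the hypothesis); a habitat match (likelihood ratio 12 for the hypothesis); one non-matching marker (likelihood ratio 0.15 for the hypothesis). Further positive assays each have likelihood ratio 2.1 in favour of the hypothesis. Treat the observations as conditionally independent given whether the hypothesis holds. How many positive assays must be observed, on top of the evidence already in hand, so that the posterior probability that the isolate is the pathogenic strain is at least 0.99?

Prior odds = 0.02/0.98 = 1/49.
Combined Bayes factor of the evidence already in hand = 5 × 12 × 0.15 = 9.
Odds after that evidence = (1/49) × 9 = 9/49.
Target odds = 0.99/0.01 = 99.
Need 2.1ⁿ ≥ 99 ÷ (9/49) = 539.
2.1⁸ ≈378.229 falls short of 539 but 2.1⁹ ≈794.28 reaches it, so n = 9.

9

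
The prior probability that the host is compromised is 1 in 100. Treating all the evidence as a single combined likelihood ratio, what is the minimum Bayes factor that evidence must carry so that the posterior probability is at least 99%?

Prior odds = 0.01/0.99 = 1/99.
Target odds = 0.99/0.01 = 99.
Required Bayes factor = 99 ÷ (1/99) = 9801.

9801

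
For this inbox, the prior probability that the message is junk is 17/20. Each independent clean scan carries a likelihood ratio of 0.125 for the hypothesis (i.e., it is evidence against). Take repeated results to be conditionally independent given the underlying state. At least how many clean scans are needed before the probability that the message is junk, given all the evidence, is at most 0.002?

4

Prior odds: 0.85 ÷ 0.15 = 17/3.
Likelihood ratio per clean scan = 0.125.
Target odds: 0.002 ÷ 0.998 = 1/499.
Need (17/3) × 0.125ⁿ ≤ 1/499, i.e. 0.125ⁿ ≤ 3/8483.
0.125³ = 0.001953125 is still above 3/8483 but 0.125⁴ = 1/4096 is at or below it, so n = 4.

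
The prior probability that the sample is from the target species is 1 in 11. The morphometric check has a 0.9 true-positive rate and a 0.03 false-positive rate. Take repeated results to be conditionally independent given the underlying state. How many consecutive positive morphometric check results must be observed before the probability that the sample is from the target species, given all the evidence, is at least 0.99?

Prior odds = (1/11)/(10/11) = 0.1.
Likelihood ratio of a positive result = 0.9/0.03 = 30.
Target odds: 0.99 ÷ 0.01 = 99.
Require 30ⁿ ≥ 99 ÷ 0.1 = 990.
30² = 900 falls short of 990 but 30³ = 27000 reaches it, so n = 3.

3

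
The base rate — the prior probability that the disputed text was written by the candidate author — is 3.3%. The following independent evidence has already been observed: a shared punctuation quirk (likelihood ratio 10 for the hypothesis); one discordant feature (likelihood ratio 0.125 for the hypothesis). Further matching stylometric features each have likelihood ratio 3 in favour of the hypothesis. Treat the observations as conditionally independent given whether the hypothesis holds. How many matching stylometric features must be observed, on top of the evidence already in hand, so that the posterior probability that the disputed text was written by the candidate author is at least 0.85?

Prior odds = 0.033/0.967 = 33/967.
Combined Bayes factor of the evidence already in hand = 10 × 0.125 = 1.25.
Odds after that evidence = (33/967) × 1.25 = 165/3868.
Target odds = 0.85/0.15 = 17/3.
Need 3ⁿ ≥ 17/3 ÷ (165/3868) = 65756/495.
3⁴ = 81 falls short of 65756/495 but 3⁵ = 243 reaches it, so n = 5.

5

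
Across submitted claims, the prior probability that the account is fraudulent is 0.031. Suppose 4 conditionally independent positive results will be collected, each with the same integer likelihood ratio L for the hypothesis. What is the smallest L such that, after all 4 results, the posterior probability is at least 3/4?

4

Prior odds = 0.031/0.969 = 31/969.
Target odds = 0.75/0.25 = 3.
Need L⁴ ≥ 3 ÷ (31/969) = 2907/31.
3⁴ = 81 < 2907/31 ≤ 256 = 4⁴, so L = 4.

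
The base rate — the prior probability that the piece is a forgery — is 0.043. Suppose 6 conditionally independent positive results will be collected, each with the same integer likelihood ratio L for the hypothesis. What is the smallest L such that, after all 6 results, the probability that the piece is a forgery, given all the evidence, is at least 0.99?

Prior odds = 0.043/0.957 = 43/957.
Target odds = 0.99/0.01 = 99.
Need L⁶ ≥ 99 ÷ (43/957) = 94743/43.
3⁶ = 729 < 94743/43 ≤ 4096 = 4⁶, so L = 4.

4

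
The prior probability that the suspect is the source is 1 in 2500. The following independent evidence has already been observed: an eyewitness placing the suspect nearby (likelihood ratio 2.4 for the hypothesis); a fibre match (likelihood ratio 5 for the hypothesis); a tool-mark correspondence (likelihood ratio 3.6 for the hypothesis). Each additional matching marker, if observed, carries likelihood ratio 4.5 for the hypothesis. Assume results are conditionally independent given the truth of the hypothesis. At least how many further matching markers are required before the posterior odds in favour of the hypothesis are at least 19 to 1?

Prior odds = 0.0004/0.9996 = 1/2499.
Combined Bayes factor of the evidence already in hand = 2.4 × 5 × 3.6 = 43.2.
Odds after that evidence = (1/2499) × 43.2 = 72/4165.
Target odds = 19.
Need 4.5ⁿ ≥ 19 ÷ (72/4165) = 79135/72.
4.5⁴ = 410.0625 falls short of 79135/72 but 4.5⁵ = 1845.28125 reaches it, so n = 5.

5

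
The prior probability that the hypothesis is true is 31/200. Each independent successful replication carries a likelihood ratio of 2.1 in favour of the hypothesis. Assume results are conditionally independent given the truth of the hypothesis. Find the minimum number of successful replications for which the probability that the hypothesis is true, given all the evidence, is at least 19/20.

7

Prior odds: 0.155 ÷ 0.845 = 31/169.
Likelihood ratio per successful replication = 2.1.
Target odds: 0.95 ÷ 0.05 = 19.
Need (31/169) × 2.1ⁿ ≥ 19, i.e. 2.1ⁿ ≥ 3211/31.
2.1⁶ = 85766121/1000000 falls short of 3211/31 but 2.1⁷ ≈180.109 reaches it, so n = 7.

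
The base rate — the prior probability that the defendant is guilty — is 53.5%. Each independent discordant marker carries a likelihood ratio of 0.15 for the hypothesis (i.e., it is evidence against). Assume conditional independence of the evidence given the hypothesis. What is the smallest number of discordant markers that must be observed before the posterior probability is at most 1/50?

Prior odds = 0.535/0.465 = 107/93.
Likelihood ratio per discordant marker = 0.15.
Target posterior odds = 0.02/0.98 = 1/49.
Need (107/93) × 0.15ⁿ ≤ 1/49, i.e. 0.15ⁿ ≤ 93/5243.
0.15² = 0.0225 is still above 93/5243 but 0.15³ = 0.003375 is at or below it, so n = 3.

3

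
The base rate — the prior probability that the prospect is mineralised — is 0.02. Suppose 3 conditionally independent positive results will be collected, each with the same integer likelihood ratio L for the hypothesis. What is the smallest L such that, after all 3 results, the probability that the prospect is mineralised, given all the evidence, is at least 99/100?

17

Prior odds = 0.02/0.98 = 1/49.
Target odds = 0.99/0.01 = 99.
Need L³ ≥ 99 ÷ (1/49) = 4851.
16³ = 4096 < 4851 ≤ 4913 = 17³, so L = 17.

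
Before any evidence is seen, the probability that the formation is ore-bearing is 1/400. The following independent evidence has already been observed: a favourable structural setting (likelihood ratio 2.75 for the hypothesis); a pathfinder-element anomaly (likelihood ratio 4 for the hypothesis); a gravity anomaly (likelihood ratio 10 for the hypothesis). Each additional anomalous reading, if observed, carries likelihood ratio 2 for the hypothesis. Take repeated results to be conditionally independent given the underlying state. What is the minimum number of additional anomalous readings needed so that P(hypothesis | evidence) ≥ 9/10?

Prior odds = 0.0025/0.9975 = 1/399.
Combined Bayes factor of the evidence already in hand = 2.75 × 4 × 10 = 110.
Odds after that evidence = (1/399) × 110 = 110/399.
Target odds = 0.9/0.1 = 9.
Need 2ⁿ ≥ 9 ÷ (110/399) = 3591/110.
2⁵ = 32 falls short of 3591/110 but 2⁶ = 64 reaches it, so n = 6.

6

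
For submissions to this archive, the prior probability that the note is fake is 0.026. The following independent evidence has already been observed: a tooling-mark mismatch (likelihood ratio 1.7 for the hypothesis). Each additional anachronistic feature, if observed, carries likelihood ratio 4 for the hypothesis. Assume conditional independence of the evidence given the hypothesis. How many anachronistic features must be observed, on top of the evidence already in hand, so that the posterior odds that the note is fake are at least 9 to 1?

Prior odds = 0.026/0.974 = 13/487.
Bayes factor of the evidence already in hand = 1.7.
Odds after that evidence = (13/487) × 1.7 = 221/4870.
Target odds = 9.
Need 4ⁿ ≥ 9 ÷ (221/4870) = 43830/221.
4³ = 64 falls short of 43830/221 but 4⁴ = 256 reaches it, so n = 4.

4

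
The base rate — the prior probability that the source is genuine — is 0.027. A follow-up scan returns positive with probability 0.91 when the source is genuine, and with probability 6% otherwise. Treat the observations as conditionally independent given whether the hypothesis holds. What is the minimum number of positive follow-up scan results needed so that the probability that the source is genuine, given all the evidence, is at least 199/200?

Prior odds = 0.027/0.973 = 27/973.
Likelihood ratio of a positive result = 0.91/0.06 = 91/6.
Target posterior odds = 0.995/0.005 = 199.
Need (27/973) × (91/6)ⁿ ≥ 199, i.e. (91/6)ⁿ ≥ 193627/27.
(91/6)³ = 753571/216 falls short of 193627/27 but (91/6)⁴ = 68574961/1296 reaches it, so n = 4.

4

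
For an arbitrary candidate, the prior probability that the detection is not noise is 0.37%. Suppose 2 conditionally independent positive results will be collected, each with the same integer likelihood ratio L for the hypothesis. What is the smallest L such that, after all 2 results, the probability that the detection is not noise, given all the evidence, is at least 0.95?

Prior odds = 0.0037/0.9963 = 37/9963.
Target odds = 0.95/0.05 = 19.
Need L² ≥ 19 ÷ (37/9963) = 189297/37.
71² = 5041 < 189297/37 ≤ 5184 = 72², so L = 72.

72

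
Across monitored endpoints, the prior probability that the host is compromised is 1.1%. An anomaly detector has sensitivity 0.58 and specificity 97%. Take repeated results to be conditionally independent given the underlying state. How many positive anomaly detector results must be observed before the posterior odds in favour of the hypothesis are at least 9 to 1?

Prior odds: 0.011 ÷ 0.989 = 11/989.
False-positive rate = 1 − 0.97 = 0.03; likelihood ratio of a positive = 0.58/0.03 = 58/3.
Target odds = 9.
Need (11/989) × (58/3)ⁿ ≥ 9, i.e. (58/3)ⁿ ≥ 8901/11.
(58/3)² = 3364/9 falls short of 8901/11 but (58/3)³ = 195112/27 reaches it, so n = 3.

3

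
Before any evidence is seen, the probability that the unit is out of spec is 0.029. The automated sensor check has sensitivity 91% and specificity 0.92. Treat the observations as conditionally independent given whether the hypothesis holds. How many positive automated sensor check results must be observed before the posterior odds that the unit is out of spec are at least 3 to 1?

Prior odds = 0.029/0.971 = 29/971.
False-positive rate = 1 − 0.92 = 0.08; likelihood ratio of a positive = 0.91/0.08 = 11.375.
Target odds = 3.
Require 11.375ⁿ ≥ 3 ÷ (29/971) = 2913/29.
11.375¹ = 11.375 falls short of 2913/29 but 11.375² = 129.390625 reaches it, so n = 2.

2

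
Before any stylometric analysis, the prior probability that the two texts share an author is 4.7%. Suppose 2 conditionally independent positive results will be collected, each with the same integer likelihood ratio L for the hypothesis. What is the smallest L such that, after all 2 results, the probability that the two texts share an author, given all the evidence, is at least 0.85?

Prior odds = 0.047/0.953 = 47/953.
Target odds = 0.85/0.15 = 17/3.
Need L² ≥ 17/3 ÷ (47/953) = 16201/141.
10² = 100 < 16201/141 ≤ 121 = 11², so L = 11.

11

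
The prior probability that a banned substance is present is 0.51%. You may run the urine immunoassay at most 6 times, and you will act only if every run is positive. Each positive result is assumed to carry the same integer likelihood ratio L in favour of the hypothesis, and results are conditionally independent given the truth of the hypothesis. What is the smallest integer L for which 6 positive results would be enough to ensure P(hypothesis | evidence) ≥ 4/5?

Prior odds = 0.0051/0.9949 = 51/9949.
Target odds = 0.8/0.2 = 4.
Need L⁶ ≥ 4 ÷ (51/9949) = 39796/51.
3⁶ = 729 < 39796/51 ≤ 4096 = 4⁶, so L = 4.

4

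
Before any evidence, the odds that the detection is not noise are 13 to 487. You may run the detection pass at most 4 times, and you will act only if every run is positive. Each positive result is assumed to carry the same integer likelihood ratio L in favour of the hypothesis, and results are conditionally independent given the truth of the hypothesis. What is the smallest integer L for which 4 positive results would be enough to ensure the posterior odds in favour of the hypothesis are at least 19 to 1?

6

Prior odds = 13/487.
Target odds = 19.
Need L⁴ ≥ 19 ÷ (13/487) = 9253/13.
5⁴ = 625 < 9253/13 ≤ 1296 = 6⁴, so L = 6.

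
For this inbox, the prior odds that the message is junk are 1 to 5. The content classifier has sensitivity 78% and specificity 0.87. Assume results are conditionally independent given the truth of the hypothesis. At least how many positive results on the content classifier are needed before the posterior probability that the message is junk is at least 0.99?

Prior odds = 0.2.
False-positive rate = 1 − 0.87 = 0.13; likelihood ratio of a positive = 0.78/0.13 = 6.
Target posterior odds = 0.99/0.01 = 99.
Need 0.2 × 6ⁿ ≥ 99, i.e. 6ⁿ ≥ 495.
6³ = 216 falls short of 495 but 6⁴ = 1296 reaches it, so n = 4.

4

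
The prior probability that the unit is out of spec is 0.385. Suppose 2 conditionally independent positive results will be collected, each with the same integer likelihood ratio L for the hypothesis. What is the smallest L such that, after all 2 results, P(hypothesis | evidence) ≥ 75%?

Prior odds = 0.385/0.615 = 77/123.
Target odds = 0.75/0.25 = 3.
Need L² ≥ 3 ÷ (77/123) = 369/77.
2² = 4 < 369/77 ≤ 9 = 3², so L = 3.

3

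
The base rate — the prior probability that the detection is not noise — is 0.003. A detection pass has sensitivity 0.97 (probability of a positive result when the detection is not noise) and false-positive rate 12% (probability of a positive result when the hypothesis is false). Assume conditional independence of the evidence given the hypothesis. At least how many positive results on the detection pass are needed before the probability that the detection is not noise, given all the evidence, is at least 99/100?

5

Prior odds: 0.003 ÷ 0.997 = 3/997.
Likelihood ratio of a positive result = 0.97/0.12 = 97/12.
Target odds: 0.99 ÷ 0.01 = 99.
Require (97/12)ⁿ ≥ 99 ÷ (3/997) = 32901.
(97/12)⁴ = 88529281/20736 falls short of 32901 but (97/12)⁵ ≈34510.6 reaches it, so n = 5.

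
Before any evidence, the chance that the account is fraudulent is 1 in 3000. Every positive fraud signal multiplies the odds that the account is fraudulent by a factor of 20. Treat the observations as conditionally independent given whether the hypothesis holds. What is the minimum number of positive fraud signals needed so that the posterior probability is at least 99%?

Prior odds = (1/3000)/(2999/3000) = 1/2999.
Likelihood ratio per positive fraud signal = 20.
Target posterior odds = 0.99/0.01 = 99.
Require 20ⁿ ≥ 99 ÷ (1/2999) = 296901.
20⁴ = 160000 falls short of 296901 but 20⁵ = 3200000 reaches it, so n = 5.

5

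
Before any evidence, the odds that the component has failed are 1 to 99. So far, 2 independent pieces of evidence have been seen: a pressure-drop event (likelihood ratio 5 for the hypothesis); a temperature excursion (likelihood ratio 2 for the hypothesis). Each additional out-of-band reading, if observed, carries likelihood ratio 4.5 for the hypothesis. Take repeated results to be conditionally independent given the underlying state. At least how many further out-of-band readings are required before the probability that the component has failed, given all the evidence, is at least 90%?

3

Prior odds = 1/99.
Combined Bayes factor of the evidence already in hand = 5 × 2 = 10.
Odds after that evidence = (1/99) × 10 = 10/99.
Target odds = 0.9/0.1 = 9.
Need 4.5ⁿ ≥ 9 ÷ (10/99) = 89.1.
4.5² = 20.25 falls short of 89.1 but 4.5³ = 91.125 reaches it, so n = 3.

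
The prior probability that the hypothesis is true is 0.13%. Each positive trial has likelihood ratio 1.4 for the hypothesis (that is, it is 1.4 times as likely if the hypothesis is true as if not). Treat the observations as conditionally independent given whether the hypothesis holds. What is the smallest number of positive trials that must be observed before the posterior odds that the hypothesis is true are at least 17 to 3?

Prior odds: 0.0013 ÷ 0.9987 = 13/9987.
Likelihood ratio per positive trial = 1.4.
Target odds = 17/3.
Need (13/9987) × 1.4ⁿ ≥ 17/3, i.e. 1.4ⁿ ≥ 56593/13.
1.4²⁴ ≈3214.2 falls short of 56593/13 but 1.4²⁵ ≈4499.88 reaches it, so n = 25.

25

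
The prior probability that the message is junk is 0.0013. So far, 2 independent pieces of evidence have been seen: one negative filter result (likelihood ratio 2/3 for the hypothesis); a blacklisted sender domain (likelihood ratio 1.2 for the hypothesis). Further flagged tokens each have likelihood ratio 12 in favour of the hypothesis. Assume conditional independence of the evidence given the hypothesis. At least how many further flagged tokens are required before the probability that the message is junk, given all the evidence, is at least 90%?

Prior odds = 0.0013/0.9987 = 13/9987.
Combined Bayes factor of the evidence already in hand = (2/3) × 1.2 = 0.8.
Odds after that evidence = (13/9987) × 0.8 = 52/49935.
Target odds = 0.9/0.1 = 9.
Need 12ⁿ ≥ 9 ÷ (52/49935) = 449415/52.
12³ = 1728 falls short of 449415/52 but 12⁴ = 20736 reaches it, so n = 4.

4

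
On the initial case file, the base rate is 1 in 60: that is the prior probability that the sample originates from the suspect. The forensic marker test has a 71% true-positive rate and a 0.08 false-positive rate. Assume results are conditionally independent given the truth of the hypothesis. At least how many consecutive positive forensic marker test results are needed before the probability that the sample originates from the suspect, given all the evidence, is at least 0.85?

3

Prior odds = (1/60)/(59/60) = 1/59.
Likelihood ratio of a positive result = 0.71/0.08 = 8.875.
Target posterior odds = 0.85/0.15 = 17/3.
Require 8.875ⁿ ≥ 17/3 ÷ (1/59) = 1003/3.
8.875² = 78.765625 falls short of 1003/3 but 8.875³ = 357911/512 reaches it, so n = 3.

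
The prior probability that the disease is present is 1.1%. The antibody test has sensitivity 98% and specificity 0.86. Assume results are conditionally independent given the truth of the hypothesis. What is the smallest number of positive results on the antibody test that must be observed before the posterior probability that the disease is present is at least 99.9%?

Prior odds: 0.011 ÷ 0.989 = 11/989.
False-positive rate = 1 − 0.86 = 0.14; likelihood ratio of a positive = 0.98/0.14 = 7.
Target odds: 0.999 ÷ 0.001 = 999.
Need (11/989) × 7ⁿ ≥ 999, i.e. 7ⁿ ≥ 988011/11.
7⁵ = 16807 falls short of 988011/11 but 7⁶ = 117649 reaches it, so n = 6.

6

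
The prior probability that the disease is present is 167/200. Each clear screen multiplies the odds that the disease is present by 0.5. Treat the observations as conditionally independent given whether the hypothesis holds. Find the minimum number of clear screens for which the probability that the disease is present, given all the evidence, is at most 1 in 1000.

13

Prior odds: 0.835 ÷ 0.165 = 167/33.
Likelihood ratio per clear screen = 0.5.
Target posterior odds = 0.001/0.999 = 1/999.
Require 0.5ⁿ ≤ 1/999 ÷ (167/33) = 11/55611.
0.5¹² = 1/4096 is still above 11/55611 but 0.5¹³ = 1/8192 is at or below it, so n = 13.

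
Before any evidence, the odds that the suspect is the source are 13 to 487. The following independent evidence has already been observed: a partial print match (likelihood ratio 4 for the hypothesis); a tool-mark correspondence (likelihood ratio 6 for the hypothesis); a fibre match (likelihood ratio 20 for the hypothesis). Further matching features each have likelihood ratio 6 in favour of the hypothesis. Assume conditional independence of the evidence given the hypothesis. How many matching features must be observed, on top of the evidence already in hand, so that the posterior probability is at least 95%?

Prior odds = 13/487.
Combined Bayes factor of the evidence already in hand = 4 × 6 × 20 = 480.
Odds after that evidence = (13/487) × 480 = 6240/487.
Target odds = 0.95/0.05 = 19.
Need 6ⁿ ≥ 19 ÷ (6240/487) = 9253/6240.
6¹ = 6, which meets the required 9253/6240; so n = 1.

1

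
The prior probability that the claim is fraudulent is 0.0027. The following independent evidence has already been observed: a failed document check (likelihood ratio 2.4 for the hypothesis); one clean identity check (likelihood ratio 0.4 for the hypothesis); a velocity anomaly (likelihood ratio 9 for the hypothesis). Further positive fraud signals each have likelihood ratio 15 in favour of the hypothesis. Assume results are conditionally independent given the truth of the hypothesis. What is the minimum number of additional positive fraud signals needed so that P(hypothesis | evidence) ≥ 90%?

3

Prior odds = 0.0027/0.9973 = 27/9973.
Combined Bayes factor of the evidence already in hand = 2.4 × 0.4 × 9 = 8.64.
Odds after that evidence = (27/9973) × 8.64 = 5832/249325.
Target odds = 0.9/0.1 = 9.
Need 15ⁿ ≥ 9 ÷ (5832/249325) = 249325/648.
15² = 225 falls short of 249325/648 but 15³ = 3375 reaches it, so n = 3.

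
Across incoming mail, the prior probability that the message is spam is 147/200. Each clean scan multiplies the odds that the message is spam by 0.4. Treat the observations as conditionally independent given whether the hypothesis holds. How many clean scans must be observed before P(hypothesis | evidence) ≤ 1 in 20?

Prior odds = 0.735/0.265 = 147/53.
Likelihood ratio per clean scan = 0.4.
Target odds: 0.05 ÷ 0.95 = 1/19.
Require 0.4ⁿ ≤ 1/19 ÷ (147/53) = 53/2793.
0.4⁴ = 0.0256 is still above 53/2793 but 0.4⁵ = 0.01024 is at or below it, so n = 5.

5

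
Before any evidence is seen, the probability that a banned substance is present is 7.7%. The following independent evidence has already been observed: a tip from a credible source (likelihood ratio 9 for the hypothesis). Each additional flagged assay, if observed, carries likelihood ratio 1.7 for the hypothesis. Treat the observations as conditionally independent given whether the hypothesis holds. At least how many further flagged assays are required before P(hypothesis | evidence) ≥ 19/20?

7

Prior odds = 0.077/0.923 = 77/923.
Bayes factor of the evidence already in hand = 9.
Odds after that evidence = (77/923) × 9 = 693/923.
Target odds = 0.95/0.05 = 19.
Need 1.7ⁿ ≥ 19 ÷ (693/923) = 17537/693.
1.7⁶ = 24137569/1000000 falls short of 17537/693 but 1.7⁷ = 410338673/10000000 reaches it, so n = 7.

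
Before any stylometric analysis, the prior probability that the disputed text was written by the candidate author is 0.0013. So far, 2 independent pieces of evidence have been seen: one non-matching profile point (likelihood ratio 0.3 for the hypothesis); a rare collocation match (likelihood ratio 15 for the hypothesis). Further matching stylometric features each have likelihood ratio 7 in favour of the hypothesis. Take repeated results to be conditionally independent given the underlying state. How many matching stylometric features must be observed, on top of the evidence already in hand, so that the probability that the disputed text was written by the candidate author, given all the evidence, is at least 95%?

5

Prior odds = 0.0013/0.9987 = 13/9987.
Combined Bayes factor of the evidence already in hand = 0.3 × 15 = 4.5.
Odds after that evidence = (13/9987) × 4.5 = 39/6658.
Target odds = 0.95/0.05 = 19.
Need 7ⁿ ≥ 19 ÷ (39/6658) = 126502/39.
7⁴ = 2401 falls short of 126502/39 but 7⁵ = 16807 reaches it, so n = 5.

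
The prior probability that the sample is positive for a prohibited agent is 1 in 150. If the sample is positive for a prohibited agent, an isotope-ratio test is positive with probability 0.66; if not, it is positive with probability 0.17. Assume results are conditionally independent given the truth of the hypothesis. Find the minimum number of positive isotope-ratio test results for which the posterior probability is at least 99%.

Prior odds = (1/150)/(149/150) = 1/149.
Likelihood ratio of a positive = 0.66/0.17 = 66/17.
Target odds: 0.99 ÷ 0.01 = 99.
Require (66/17)ⁿ ≥ 99 ÷ (1/149) = 14751.
(66/17)⁷ ≈13294.3 falls short of 14751 but (66/17)⁸ ≈51613.1 reaches it, so n = 8.

8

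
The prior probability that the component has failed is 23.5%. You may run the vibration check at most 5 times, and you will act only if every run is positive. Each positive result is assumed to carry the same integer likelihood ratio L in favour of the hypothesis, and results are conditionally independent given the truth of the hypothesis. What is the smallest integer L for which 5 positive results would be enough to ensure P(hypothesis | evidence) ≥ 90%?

2

Prior odds = 0.235/0.765 = 47/153.
Target odds = 0.9/0.1 = 9.
Need L⁵ ≥ 9 ÷ (47/153) = 1377/47.
1⁵ = 1 < 1377/47 ≤ 32 = 2⁵, so L = 2.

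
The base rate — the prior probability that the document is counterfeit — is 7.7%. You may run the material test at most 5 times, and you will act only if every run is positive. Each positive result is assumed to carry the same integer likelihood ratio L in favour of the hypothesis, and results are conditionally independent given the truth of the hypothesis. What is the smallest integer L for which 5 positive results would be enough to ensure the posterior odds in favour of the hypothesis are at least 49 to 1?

Prior odds = 0.077/0.923 = 77/923.
Target odds = 49.
Need L⁵ ≥ 49 ÷ (77/923) = 6461/11.
3⁵ = 243 < 6461/11 ≤ 1024 = 4⁵, so L = 4.

4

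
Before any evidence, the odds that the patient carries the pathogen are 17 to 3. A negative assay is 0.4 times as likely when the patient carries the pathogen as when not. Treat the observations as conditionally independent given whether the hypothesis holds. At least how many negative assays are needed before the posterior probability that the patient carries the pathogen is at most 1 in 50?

7

Prior odds = 17/3.
Likelihood ratio per negative assay = 0.4.
Target posterior odds = 0.02/0.98 = 1/49.
Need (17/3) × 0.4ⁿ ≤ 1/49, i.e. 0.4ⁿ ≤ 3/833.
0.4⁶ = 64/15625 is still above 3/833 but 0.4⁷ = 128/78125 is at or below it, so n = 7.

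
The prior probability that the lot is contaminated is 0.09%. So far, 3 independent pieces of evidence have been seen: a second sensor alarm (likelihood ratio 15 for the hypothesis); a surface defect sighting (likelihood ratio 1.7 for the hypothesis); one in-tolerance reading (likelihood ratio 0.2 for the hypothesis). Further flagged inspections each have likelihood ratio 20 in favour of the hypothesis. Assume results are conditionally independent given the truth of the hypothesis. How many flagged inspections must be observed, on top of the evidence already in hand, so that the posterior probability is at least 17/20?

Prior odds = 0.0009/0.9991 = 9/9991.
Combined Bayes factor of the evidence already in hand = 15 × 1.7 × 0.2 = 5.1.
Odds after that evidence = (9/9991) × 5.1 = 459/99910.
Target odds = 0.85/0.15 = 17/3.
Need 20ⁿ ≥ 17/3 ÷ (459/99910) = 99910/81.
20² = 400 falls short of 99910/81 but 20³ = 8000 reaches it, so n = 3.

3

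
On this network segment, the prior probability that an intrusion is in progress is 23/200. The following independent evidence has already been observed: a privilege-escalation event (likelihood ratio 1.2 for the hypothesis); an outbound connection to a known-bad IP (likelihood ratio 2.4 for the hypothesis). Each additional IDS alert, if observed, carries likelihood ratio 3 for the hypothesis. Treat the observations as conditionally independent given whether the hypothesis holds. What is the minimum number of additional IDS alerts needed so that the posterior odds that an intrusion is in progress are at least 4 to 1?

3

Prior odds = 0.115/0.885 = 23/177.
Combined Bayes factor of the evidence already in hand = 1.2 × 2.4 = 2.88.
Odds after that evidence = (23/177) × 2.88 = 552/1475.
Target odds = 4.
Need 3ⁿ ≥ 4 ÷ (552/1475) = 1475/138.
3² = 9 falls short of 1475/138 but 3³ = 27 reaches it, so n = 3.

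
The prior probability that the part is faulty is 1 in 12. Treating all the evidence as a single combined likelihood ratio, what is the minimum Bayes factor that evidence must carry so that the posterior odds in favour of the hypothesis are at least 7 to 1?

Prior odds = (1/12)/(11/12) = 1/11.
Target odds = 7.
Required Bayes factor = 7 ÷ (1/11) = 77.

77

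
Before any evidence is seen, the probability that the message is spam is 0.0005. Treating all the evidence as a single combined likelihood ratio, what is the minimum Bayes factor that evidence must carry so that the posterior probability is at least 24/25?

Prior odds = 0.0005/0.9995 = 1/1999.
Target odds = 0.96/0.04 = 24.
Required Bayes factor = 24 ÷ (1/1999) = 47976.

47976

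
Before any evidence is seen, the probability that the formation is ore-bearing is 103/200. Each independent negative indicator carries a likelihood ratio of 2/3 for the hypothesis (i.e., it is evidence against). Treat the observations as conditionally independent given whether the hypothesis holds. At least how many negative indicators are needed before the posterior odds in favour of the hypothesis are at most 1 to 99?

12

Prior odds = 0.515/0.485 = 103/97.
Likelihood ratio per negative indicator = 2/3.
Target odds = 1/99.
Need (103/97) × (2/3)ⁿ ≤ 1/99, i.e. (2/3)ⁿ ≤ 97/10197.
(2/3)¹¹ = 2048/177147 is still above 97/10197 but (2/3)¹² = 4096/531441 is at or below it, so n = 12.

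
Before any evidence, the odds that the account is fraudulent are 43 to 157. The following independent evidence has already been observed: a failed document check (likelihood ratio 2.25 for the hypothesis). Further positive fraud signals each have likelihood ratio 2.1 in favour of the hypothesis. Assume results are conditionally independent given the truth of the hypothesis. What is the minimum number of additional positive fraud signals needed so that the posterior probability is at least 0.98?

6

Prior odds = 43/157.
Bayes factor of the evidence already in hand = 2.25.
Odds after that evidence = (43/157) × 2.25 = 387/628.
Target odds = 0.98/0.02 = 49.
Need 2.1ⁿ ≥ 49 ÷ (387/628) = 30772/387.
2.1⁵ = 4084101/100000 falls short of 30772/387 but 2.1⁶ = 85766121/1000000 reaches it, so n = 6.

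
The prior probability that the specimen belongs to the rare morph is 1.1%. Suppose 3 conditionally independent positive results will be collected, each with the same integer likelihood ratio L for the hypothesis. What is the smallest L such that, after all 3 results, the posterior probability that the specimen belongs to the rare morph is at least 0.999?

Prior odds = 0.011/0.989 = 11/989.
Target odds = 0.999/0.001 = 999.
Need L³ ≥ 999 ÷ (11/989) = 988011/11.
44³ = 85184 < 988011/11 ≤ 91125 = 45³, so L = 45.

45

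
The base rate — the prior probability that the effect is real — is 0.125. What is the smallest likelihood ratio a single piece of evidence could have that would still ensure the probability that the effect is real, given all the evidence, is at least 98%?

Prior odds = 0.125/0.875 = 1/7.
Target odds = 0.98/0.02 = 49.
Required Bayes factor = 49 ÷ (1/7) = 343.

343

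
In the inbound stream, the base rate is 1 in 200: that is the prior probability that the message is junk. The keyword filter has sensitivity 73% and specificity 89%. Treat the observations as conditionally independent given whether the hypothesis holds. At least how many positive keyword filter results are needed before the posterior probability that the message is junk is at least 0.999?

7

Prior odds = 0.005/0.995 = 1/199.
False-positive rate = 1 − 0.89 = 0.11; likelihood ratio of a positive = 0.73/0.11 = 73/11.
Target posterior odds = 0.999/0.001 = 999.
Need (1/199) × (73/11)ⁿ ≥ 999, i.e. (73/11)ⁿ ≥ 198801.
(73/11)⁶ ≈85424.2 falls short of 198801 but (73/11)⁷ ≈566906 reaches it, so n = 7.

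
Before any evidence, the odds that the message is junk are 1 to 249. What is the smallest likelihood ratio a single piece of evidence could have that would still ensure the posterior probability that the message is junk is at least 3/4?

Prior odds = 1/249.
Target odds = 0.75/0.25 = 3.
Required Bayes factor = 3 ÷ (1/249) = 747.

747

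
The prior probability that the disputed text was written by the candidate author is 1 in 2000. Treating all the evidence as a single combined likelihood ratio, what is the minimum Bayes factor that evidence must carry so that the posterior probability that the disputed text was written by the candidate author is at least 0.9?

17991

Prior odds = 0.0005/0.9995 = 1/1999.
Target odds = 0.9/0.1 = 9.
Required Bayes factor = 9 ÷ (1/1999) = 17991.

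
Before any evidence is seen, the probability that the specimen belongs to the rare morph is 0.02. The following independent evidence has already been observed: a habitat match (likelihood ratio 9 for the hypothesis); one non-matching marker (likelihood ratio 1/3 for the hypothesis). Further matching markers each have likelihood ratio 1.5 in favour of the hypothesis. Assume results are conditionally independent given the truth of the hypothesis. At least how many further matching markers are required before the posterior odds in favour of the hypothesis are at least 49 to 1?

17

Prior odds = 0.02/0.98 = 1/49.
Combined Bayes factor of the evidence already in hand = 9 × (1/3) = 3.
Odds after that evidence = (1/49) × 3 = 3/49.
Target odds = 49.
Need 1.5ⁿ ≥ 49 ÷ (3/49) = 2401/3.
1.5¹⁶ = 43046721/65536 falls short of 2401/3 but 1.5¹⁷ = 129140163/131072 reaches it, so n = 17.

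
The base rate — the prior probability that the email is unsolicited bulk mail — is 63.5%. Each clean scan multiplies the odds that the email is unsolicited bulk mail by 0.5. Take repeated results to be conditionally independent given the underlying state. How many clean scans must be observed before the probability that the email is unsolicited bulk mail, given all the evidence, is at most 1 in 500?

Prior odds: 0.635 ÷ 0.365 = 127/73.
Likelihood ratio per clean scan = 0.5.
Target odds: 0.002 ÷ 0.998 = 1/499.
Need (127/73) × 0.5ⁿ ≤ 1/499, i.e. 0.5ⁿ ≤ 73/63373.
0.5⁹ = 0.001953125 is still above 73/63373 but 0.5¹⁰ = 1/1024 is at or below it, so n = 10.

10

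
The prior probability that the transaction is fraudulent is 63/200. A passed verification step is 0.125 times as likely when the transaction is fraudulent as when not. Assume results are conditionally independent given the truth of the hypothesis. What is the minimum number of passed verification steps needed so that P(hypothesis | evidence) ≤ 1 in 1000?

Prior odds = 0.315/0.685 = 63/137.
Likelihood ratio per passed verification step = 0.125.
Target odds: 0.001 ÷ 0.999 = 1/999.
Need (63/137) × 0.125ⁿ ≤ 1/999, i.e. 0.125ⁿ ≤ 137/62937.
0.125² = 0.015625 is still above 137/62937 but 0.125³ = 0.001953125 is at or below it, so n = 3.

3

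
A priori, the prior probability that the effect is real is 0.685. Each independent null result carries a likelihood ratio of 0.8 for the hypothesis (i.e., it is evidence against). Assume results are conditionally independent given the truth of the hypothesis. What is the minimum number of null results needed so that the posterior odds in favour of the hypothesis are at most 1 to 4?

Prior odds = 0.685/0.315 = 137/63.
Likelihood ratio per null result = 0.8.
Target odds = 0.25.
Require 0.8ⁿ ≤ 0.25 ÷ (137/63) = 63/548.
0.8⁹ = 262144/1953125 is still above 63/548 but 0.8¹⁰ = 1048576/9765625 is at or below it, so n = 10.

10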